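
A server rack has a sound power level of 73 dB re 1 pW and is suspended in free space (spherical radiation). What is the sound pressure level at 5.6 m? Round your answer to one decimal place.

The power spreads over a sphere of area 4π·r², so L_p = L_w − 10·log₁₀(4π·r²).
4π·r² = 394.1 m², 10·log₁₀ of that is 25.956 dB.
L_p = 73 − 25.956 = 47.04 dB.

47.0 dB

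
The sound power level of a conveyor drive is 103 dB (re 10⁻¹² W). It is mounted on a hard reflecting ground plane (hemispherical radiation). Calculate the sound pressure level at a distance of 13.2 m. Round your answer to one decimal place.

The power spreads over a hemisphere of area 2π·r², so L_p = L_w − 10·log₁₀(2π·r²).
2π·r² = 1095 m², 10·log₁₀ of that is 30.393 dB.
L_p = 103 − 30.393 = 72.61 dB.

72.6 dB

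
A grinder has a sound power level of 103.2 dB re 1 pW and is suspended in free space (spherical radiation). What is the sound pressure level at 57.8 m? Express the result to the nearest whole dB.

Free-field spherical radiation: L_p = L_w − 10·log₁₀(4π·r²), r = 57.8 m.
4π·r² = 4.198e+04 m², 10·log₁₀ of that is 46.231 dB.
L_p = 103.2 − 46.231 = 56.97 dB.

57 dB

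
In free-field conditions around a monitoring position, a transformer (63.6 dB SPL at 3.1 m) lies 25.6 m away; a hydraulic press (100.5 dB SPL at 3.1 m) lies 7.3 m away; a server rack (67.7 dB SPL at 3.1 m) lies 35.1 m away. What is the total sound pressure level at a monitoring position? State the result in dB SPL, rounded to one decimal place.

93.1 dB SPL

Apply inverse-square spreading to bring every level to the receiver, then sum 10^(L/10).
transformer: 63.6 − 20·log₁₀(25.6/3.1) = 63.6 − 18.34 = 45.26 dB SPL.
hydraulic press: 100.5 − 20·log₁₀(7.3/3.1) = 100.5 − 7.44 = 93.06 dB SPL.
server rack: 67.7 − 20·log₁₀(35.1/3.1) = 67.7 − 21.08 = 46.62 dB SPL.
Σ 10^(L/10) = 2.023e+09 → L_total = 10·log₁₀(2.023e+09) = 93.06 dB SPL.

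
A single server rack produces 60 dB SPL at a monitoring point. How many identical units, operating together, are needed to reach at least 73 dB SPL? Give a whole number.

20

The shortfall is 73 − 60 = 13.0 dB, and N units add 10·log₁₀ N, so need 10·log₁₀ N ≥ 13.0.
N ≥ 10^(13.0/10) = 19.953, so N = 20.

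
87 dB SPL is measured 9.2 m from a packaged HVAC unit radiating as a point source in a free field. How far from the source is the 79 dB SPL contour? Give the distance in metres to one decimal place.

The 8.0 dB drop corresponds to a distance ratio of 10^(8.0/20) for a point source.
r₂ = 9.2·10^((87−79)/20) = 9.2·10^(8.0/20) = 23.11 m.

23.1 m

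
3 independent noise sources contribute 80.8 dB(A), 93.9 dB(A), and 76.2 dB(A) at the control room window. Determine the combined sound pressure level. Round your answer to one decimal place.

94.2 dB(A)

For uncorrelated sources the intensities add, so convert each level to linear form, sum, and take 10·log₁₀ of the total.
Σ 10^(L/10) = 10^(80.8/10) + 10^(93.9/10) + 10^(76.2/10) = 2.617e+09.
L_total = 10·log₁₀(2.617e+09) = 94.18 dB(A).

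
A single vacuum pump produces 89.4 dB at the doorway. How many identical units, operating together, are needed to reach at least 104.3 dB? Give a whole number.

31

The shortfall is 104.3 − 89.4 = 14.9 dB, and N units add 10·log₁₀ N, so need 10·log₁₀ N ≥ 14.9.
N ≥ 10^(14.9/10) = 30.903, so N = 31.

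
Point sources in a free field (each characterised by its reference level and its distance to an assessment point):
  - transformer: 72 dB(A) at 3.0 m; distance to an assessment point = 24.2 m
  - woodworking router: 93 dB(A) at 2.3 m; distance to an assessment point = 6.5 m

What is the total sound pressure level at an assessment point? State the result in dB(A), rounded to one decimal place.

First find each source's level at the receiver (point-source: −20·log₁₀(r/r_ref)), then combine on an intensity basis.
transformer: 72 − 20·log₁₀(24.2/3.0) = 72 − 18.13 = 53.87 dB(A).
woodworking router: 93 − 20·log₁₀(6.5/2.3) = 93 − 9.02 = 83.98 dB(A).
Σ 10^(L/10) = 2.501e+08 → L_total = 10·log₁₀(2.501e+08) = 83.98 dB(A).

84.0 dB(A)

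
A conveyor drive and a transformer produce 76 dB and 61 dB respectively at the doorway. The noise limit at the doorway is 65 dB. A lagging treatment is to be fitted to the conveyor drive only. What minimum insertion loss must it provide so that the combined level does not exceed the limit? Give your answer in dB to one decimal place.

Everything except the conveyor drive sums to 10^(61/10) = 1.259e+06 in linear terms, 61.00 dB.
To meet 65 dB overall, the treated conveyor drive may contribute at most 10^(65/10) − 1.259e+06 = 1.903e+06, i.e. 62.80 dB.
So the conveyor drive must be reduced from 76 to 62.80 dB: IL = 13.20 dB.

13.2 dB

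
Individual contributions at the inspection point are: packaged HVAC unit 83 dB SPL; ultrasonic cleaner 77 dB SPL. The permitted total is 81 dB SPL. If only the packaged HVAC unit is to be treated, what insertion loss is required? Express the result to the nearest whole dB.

4 dB

Fixed contribution from the other source: Σ 10^(L/10) = 10^(77/10) = 5.012e+07 (77.00 dB SPL).
The limit corresponds to 10^(81/10) = 1.259e+08; subtracting the fixed part leaves 7.577e+07 for the packaged HVAC unit, i.e. 78.80 dB SPL.
So the packaged HVAC unit must be reduced from 83 to 78.80 dB SPL: IL = 4.20 dB.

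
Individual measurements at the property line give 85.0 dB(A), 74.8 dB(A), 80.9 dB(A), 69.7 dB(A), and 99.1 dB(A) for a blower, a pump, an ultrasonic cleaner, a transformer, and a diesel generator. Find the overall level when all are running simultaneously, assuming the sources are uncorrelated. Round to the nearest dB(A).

99 dB(A)

For uncorrelated sources the intensities add, so convert each level to linear form, sum, and take 10·log₁₀ of the total.
Σ 10^(L/10) = 10^(85.0/10) + 10^(74.8/10) + 10^(80.9/10) + 10^(69.7/10) + 10^(99.1/10) = 8.607e+09.
L_total = 10·log₁₀(8.607e+09) = 99.35 dB(A).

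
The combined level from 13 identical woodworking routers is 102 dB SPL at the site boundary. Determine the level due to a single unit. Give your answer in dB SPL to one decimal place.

90.9 dB SPL

For N identical incoherent sources L_total = L₁ + 10·log₁₀ N, so L₁ = 102 − 10·log₁₀(13) = 102 − 11.139.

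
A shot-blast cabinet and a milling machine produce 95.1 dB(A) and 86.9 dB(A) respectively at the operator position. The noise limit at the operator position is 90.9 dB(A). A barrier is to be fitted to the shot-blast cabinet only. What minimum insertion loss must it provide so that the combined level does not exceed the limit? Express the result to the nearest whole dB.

6 dB

Fixed contribution from the other source: Σ 10^(L/10) = 10^(86.9/10) = 4.898e+08 (86.90 dB(A)).
To meet 90.9 dB(A) overall, the treated shot-blast cabinet may contribute at most 10^(90.9/10) − 4.898e+08 = 7.405e+08, i.e. 88.70 dB(A).
So the shot-blast cabinet must be reduced from 95.1 to 88.70 dB(A): IL = 6.40 dB.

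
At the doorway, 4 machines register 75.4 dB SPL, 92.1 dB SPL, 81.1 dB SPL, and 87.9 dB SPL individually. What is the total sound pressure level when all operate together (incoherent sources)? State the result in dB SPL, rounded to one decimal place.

Incoherent sources combine by intensity addition: L_total = 10·log₁₀(Σ 10^(L_i/10)).
Σ 10^(L/10) = 10^(75.4/10) + 10^(92.1/10) + 10^(81.1/10) + 10^(87.9/10) = 2.402e+09.
L_total = 10·log₁₀(2.402e+09) = 93.81 dB SPL.

93.8 dB SPL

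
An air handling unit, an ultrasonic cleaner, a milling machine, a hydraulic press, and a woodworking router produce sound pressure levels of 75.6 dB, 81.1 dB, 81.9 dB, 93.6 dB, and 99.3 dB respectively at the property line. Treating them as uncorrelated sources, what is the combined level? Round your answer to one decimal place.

For uncorrelated sources the intensities add, so convert each level to linear form, sum, and take 10·log₁₀ of the total.
Σ 10^(L/10) = 10^(75.6/10) + 10^(81.1/10) + 10^(81.9/10) + 10^(93.6/10) + 10^(99.3/10) = 1.112e+10.
L_total = 10·log₁₀(1.112e+10) = 100.46 dB.

100.5 dB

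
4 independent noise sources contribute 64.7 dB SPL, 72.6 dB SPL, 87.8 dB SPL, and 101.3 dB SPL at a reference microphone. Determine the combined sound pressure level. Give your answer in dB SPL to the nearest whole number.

For uncorrelated sources the intensities add, so convert each level to linear form, sum, and take 10·log₁₀ of the total.
Σ 10^(L/10) = 10^(64.7/10) + 10^(72.6/10) + 10^(87.8/10) + 10^(101.3/10) = 1.411e+10.
L_total = 10·log₁₀(1.411e+10) = 101.50 dB SPL.

101 dB SPL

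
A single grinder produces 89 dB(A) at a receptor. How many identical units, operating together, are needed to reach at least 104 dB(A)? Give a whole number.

The shortfall is 104 − 89 = 15.0 dB, and N units add 10·log₁₀ N, so need 10·log₁₀ N ≥ 15.0.
N ≥ 10^(15.0/10) = 31.623, so N = 32.

32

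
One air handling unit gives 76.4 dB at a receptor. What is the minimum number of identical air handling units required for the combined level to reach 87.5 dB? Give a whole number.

N identical sources give L₁ + 10·log₁₀ N, so require 10·log₁₀ N ≥ 87.5 − 76.4 = 11.1 dB.
N ≥ 10^(11.1/10) = 12.882, so N = 13.

13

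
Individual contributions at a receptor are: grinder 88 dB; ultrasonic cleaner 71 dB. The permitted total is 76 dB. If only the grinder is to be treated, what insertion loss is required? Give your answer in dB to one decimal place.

The untreated sources together contribute 10^(71/10) = 1.259e+07, i.e. 71.00 dB.
The limit corresponds to 10^(76/10) = 3.981e+07; subtracting the fixed part leaves 2.722e+07 for the grinder, i.e. 74.35 dB.
Required insertion loss = 88 − 74.35 = 13.65 dB.

13.7 dB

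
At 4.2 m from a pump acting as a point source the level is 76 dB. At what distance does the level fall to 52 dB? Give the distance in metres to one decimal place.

Point-source spreading drops the level by 20·log₁₀(r₂/r₁); inverting, r₂/r₁ = 10^(ΔL/20).
r₂ = 4.2·10^((76−52)/20) = 4.2·10^(24.0/20) = 66.57 m.

66.6 m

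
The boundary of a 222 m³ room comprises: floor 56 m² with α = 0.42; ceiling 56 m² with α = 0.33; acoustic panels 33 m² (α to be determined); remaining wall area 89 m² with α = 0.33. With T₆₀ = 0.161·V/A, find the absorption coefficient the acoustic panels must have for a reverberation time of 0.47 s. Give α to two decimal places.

0.14

Required total absorption A = 0.161·222/0.47 = 76.05 m².
Absorption from the other surfaces = 56·0.42 + 56·0.33 + 89·0.33 = 71.37 m², so the acoustic panels must supply 4.68 m² over 33 m².
α = 4.68/33 = 0.142.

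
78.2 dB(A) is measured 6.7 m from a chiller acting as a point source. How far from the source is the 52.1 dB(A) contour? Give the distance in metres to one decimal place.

135.2 m

The 26.1 dB drop corresponds to a distance ratio of 10^(26.1/20) for a point source.
r₂ = 6.7·10^((78.2−52.1)/20) = 6.7·10^(26.1/20) = 135.23 m.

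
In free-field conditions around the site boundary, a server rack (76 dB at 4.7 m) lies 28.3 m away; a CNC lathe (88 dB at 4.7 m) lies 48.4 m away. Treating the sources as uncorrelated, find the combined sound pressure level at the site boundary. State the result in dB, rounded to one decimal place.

First find each source's level at the receiver (point-source: −20·log₁₀(r/r_ref)), then combine on an intensity basis.
server rack: 76 − 20·log₁₀(28.3/4.7) = 76 − 15.59 = 60.41 dB.
CNC lathe: 88 − 20·log₁₀(48.4/4.7) = 88 − 20.25 = 67.75 dB.
Σ 10^(L/10) = 7.048e+06 → L_total = 10·log₁₀(7.048e+06) = 68.48 dB.

68.5 dB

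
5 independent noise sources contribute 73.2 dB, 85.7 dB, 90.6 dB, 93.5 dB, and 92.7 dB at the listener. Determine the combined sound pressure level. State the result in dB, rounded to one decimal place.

97.5 dB

For uncorrelated sources the intensities add, so convert each level to linear form, sum, and take 10·log₁₀ of the total.
Σ 10^(L/10) = 10^(73.2/10) + 10^(85.7/10) + 10^(90.6/10) + 10^(93.5/10) + 10^(92.7/10) = 5.641e+09.
L_total = 10·log₁₀(5.641e+09) = 97.51 dB.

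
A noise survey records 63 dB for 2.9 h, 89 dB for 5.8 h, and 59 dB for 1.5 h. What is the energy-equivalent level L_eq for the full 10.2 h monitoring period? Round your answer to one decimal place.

L_eq = 10·log₁₀[(1/T)·Σ tᵢ·10^(Lᵢ/10)] with T = 10.2 h.
Σ tᵢ·10^(Lᵢ/10) = 2.9·10^(63/10) + 5.8·10^(89/10) + 1.5·10^(59/10) = 4.614e+09.
L_eq = 10·log₁₀(4.614e+09/10.2) = 86.55 dB.

86.6 dB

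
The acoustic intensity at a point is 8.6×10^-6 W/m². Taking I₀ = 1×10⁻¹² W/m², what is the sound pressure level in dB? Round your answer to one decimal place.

69.3 dB

L = 10·log₁₀(I/I₀) = 10·log₁₀(8.6×10^-6/10⁻¹²) = 10·log₁₀(8.6×10^6).
L = 10·(0.9345 + 6) = 69.34 dB.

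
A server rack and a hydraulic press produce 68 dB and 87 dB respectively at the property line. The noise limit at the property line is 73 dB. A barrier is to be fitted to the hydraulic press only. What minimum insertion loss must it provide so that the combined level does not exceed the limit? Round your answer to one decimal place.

15.7 dB

Fixed contribution from the other source: Σ 10^(L/10) = 10^(68/10) = 6.310e+06 (68.00 dB).
The limit corresponds to 10^(73/10) = 1.995e+07; subtracting the fixed part leaves 1.364e+07 for the hydraulic press, i.e. 71.35 dB.
So the hydraulic press must be reduced from 87 to 71.35 dB: IL = 15.65 dB.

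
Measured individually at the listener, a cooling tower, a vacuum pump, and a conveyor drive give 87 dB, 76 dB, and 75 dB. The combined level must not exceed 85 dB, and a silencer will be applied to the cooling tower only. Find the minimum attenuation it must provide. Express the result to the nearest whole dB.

Fixed contribution from the other sources: Σ 10^(L/10) = 10^(76/10) + 10^(75/10) = 7.143e+07 (78.54 dB).
To meet 85 dB overall, the treated cooling tower may contribute at most 10^(85/10) − 7.143e+07 = 2.448e+08, i.e. 83.89 dB.
Required insertion loss = 87 − 83.89 = 3.11 dB.

3 dB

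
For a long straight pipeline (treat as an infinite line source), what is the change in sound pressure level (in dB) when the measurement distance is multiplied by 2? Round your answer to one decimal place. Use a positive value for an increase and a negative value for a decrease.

Line-source spreading: ΔL = −10·log₁₀(r₂/r₁).
ΔL = −10·log₁₀(2) = -3.01 dB.

-3.0 dB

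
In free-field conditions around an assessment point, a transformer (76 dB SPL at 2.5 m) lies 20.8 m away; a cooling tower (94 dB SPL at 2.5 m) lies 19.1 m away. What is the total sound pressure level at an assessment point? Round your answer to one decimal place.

Propagate each source to the receiver with L = L_ref − 20·log₁₀(r/r_ref), then add intensities.
transformer: 76 − 20·log₁₀(20.8/2.5) = 76 − 18.40 = 57.60 dB SPL.
cooling tower: 94 − 20·log₁₀(19.1/2.5) = 94 − 17.66 = 76.34 dB SPL.
Σ 10^(L/10) = 4.361e+07 → L_total = 10·log₁₀(4.361e+07) = 76.40 dB SPL.

76.4 dB SPL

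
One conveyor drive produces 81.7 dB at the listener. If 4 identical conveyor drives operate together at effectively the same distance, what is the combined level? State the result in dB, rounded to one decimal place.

With 4 equal, uncorrelated contributions the intensity is 4× that of one unit, giving a rise of 10·log₁₀ 4.
L_total = 81.7 + 10·log₁₀(4) = 81.7 + 6.021 = 87.72 dB.

87.7 dB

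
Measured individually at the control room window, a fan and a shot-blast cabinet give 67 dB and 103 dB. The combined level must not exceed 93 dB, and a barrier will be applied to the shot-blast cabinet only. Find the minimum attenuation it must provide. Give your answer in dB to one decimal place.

10.0 dB

Fixed contribution from the other source: Σ 10^(L/10) = 10^(67/10) = 5.012e+06 (67.00 dB).
To meet 93 dB overall, the treated shot-blast cabinet may contribute at most 10^(93/10) − 5.012e+06 = 1.990e+09, i.e. 92.99 dB.
Required insertion loss = 103 − 92.99 = 10.01 dB.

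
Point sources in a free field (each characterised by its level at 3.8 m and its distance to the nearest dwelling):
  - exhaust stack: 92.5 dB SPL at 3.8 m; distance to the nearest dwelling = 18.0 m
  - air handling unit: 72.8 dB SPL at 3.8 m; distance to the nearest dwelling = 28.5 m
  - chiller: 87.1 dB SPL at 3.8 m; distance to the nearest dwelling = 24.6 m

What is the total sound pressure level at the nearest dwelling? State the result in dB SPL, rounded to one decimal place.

79.6 dB SPL

Propagate each source to the receiver with L = L_ref − 20·log₁₀(r/r_ref), then add intensities.
exhaust stack: 92.5 − 20·log₁₀(18.0/3.8) = 92.5 − 13.51 = 78.99 dB SPL.
air handling unit: 72.8 − 20·log₁₀(28.5/3.8) = 72.8 − 17.50 = 55.30 dB SPL.
chiller: 87.1 − 20·log₁₀(24.6/3.8) = 87.1 − 16.22 = 70.88 dB SPL.
Σ 10^(L/10) = 9.183e+07 → L_total = 10·log₁₀(9.183e+07) = 79.63 dB SPL.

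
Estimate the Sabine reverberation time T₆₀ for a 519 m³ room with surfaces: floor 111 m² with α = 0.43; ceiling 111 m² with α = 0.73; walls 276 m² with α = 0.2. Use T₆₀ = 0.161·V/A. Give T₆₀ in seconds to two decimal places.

0.45 s

Summing Sᵢαᵢ: 111·0.43 + 111·0.73 + 276·0.2 = 183.96 m².
T₆₀ = 0.161 × 519 / 183.96 = 0.454 s.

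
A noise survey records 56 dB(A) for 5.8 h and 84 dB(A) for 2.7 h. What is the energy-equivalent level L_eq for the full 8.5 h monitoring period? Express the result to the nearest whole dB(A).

79 dB(A)

The energy average is taken in the linear domain: L_eq = 10·log₁₀[(Σ tᵢ·10^(Lᵢ/10))/T], T = 8.5 h.
Σ tᵢ·10^(Lᵢ/10) = 5.8·10^(56/10) + 2.7·10^(84/10) = 6.805e+08.
L_eq = 10·log₁₀(6.805e+08/8.5) = 79.03 dB(A).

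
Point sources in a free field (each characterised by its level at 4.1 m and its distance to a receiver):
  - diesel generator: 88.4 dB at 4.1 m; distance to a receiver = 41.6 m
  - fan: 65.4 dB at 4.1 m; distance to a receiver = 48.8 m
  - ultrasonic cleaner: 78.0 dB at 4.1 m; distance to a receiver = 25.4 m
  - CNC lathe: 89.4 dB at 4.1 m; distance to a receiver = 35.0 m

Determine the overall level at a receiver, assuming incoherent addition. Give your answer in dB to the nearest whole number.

73 dB

First find each source's level at the receiver (point-source: −20·log₁₀(r/r_ref)), then combine on an intensity basis.
diesel generator: 88.4 − 20·log₁₀(41.6/4.1) = 88.4 − 20.13 = 68.27 dB.
fan: 65.4 − 20·log₁₀(48.8/4.1) = 65.4 − 21.51 = 43.89 dB.
ultrasonic cleaner: 78.0 − 20·log₁₀(25.4/4.1) = 78.0 − 15.84 = 62.16 dB.
CNC lathe: 89.4 − 20·log₁₀(35.0/4.1) = 89.4 − 18.63 = 70.77 dB.
Σ 10^(L/10) = 2.034e+07 → L_total = 10·log₁₀(2.034e+07) = 73.08 dB.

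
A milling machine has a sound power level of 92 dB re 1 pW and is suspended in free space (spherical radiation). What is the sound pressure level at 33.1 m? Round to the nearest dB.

Free-field spherical radiation: L_p = L_w − 10·log₁₀(4π·r²), r = 33.1 m.
4π·r² = 1.377e+04 m², 10·log₁₀ of that is 41.389 dB.
L_p = 92 − 41.389 = 50.61 dB.

51 dB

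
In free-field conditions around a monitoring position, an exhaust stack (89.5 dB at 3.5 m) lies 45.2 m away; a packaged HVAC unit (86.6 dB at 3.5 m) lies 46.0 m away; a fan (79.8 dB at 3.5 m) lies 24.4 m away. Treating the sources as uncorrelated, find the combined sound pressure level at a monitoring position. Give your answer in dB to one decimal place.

70.0 dB

Apply inverse-square spreading to bring every level to the receiver, then sum 10^(L/10).
exhaust stack: 89.5 − 20·log₁₀(45.2/3.5) = 89.5 − 22.22 = 67.28 dB.
packaged HVAC unit: 86.6 − 20·log₁₀(46.0/3.5) = 86.6 − 22.37 = 64.23 dB.
fan: 79.8 − 20·log₁₀(24.4/3.5) = 79.8 − 16.87 = 62.93 dB.
Σ 10^(L/10) = 9.955e+06 → L_total = 10·log₁₀(9.955e+06) = 69.98 dB.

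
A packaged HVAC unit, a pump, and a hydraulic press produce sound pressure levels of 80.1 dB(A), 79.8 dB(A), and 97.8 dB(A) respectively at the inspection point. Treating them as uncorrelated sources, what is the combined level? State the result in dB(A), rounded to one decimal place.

97.9 dB(A)

Incoherent sources combine by intensity addition: L_total = 10·log₁₀(Σ 10^(L_i/10)).
Σ 10^(L/10) = 10^(80.1/10) + 10^(79.8/10) + 10^(97.8/10) = 6.223e+09.
L_total = 10·log₁₀(6.223e+09) = 97.94 dB(A).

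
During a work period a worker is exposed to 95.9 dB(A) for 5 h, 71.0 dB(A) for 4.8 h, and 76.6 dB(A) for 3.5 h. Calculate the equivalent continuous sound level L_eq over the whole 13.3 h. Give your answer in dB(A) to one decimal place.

The energy average is taken in the linear domain: L_eq = 10·log₁₀[(Σ tᵢ·10^(Lᵢ/10))/T], T = 13.3 h.
Σ tᵢ·10^(Lᵢ/10) = 5·10^(95.9/10) + 4.8·10^(71.0/10) + 3.5·10^(76.6/10) = 1.967e+10.
L_eq = 10·log₁₀(1.967e+10/13.3) = 91.70 dB(A).

91.7 dB(A)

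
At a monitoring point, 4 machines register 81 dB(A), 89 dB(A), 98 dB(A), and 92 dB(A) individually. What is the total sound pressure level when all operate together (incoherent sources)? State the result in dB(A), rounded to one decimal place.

Incoherent sources combine by intensity addition: L_total = 10·log₁₀(Σ 10^(L_i/10)).
Σ 10^(L/10) = 10^(81/10) + 10^(89/10) + 10^(98/10) + 10^(92/10) = 8.815e+09.
L_total = 10·log₁₀(8.815e+09) = 99.45 dB(A).

99.5 dB(A)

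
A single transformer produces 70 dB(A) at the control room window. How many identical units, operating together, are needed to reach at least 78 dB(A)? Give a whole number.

7

N identical sources give L₁ + 10·log₁₀ N, so require 10·log₁₀ N ≥ 78 − 70 = 8.0 dB.
N ≥ 10^(8.0/10) = 6.310, so N = 7.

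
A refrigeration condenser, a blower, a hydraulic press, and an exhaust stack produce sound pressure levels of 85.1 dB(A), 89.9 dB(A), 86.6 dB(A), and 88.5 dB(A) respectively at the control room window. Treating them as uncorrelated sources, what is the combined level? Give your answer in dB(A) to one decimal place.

Incoherent sources combine by intensity addition: L_total = 10·log₁₀(Σ 10^(L_i/10)).
Σ 10^(L/10) = 10^(85.1/10) + 10^(89.9/10) + 10^(86.6/10) + 10^(88.5/10) = 2.466e+09.
L_total = 10·log₁₀(2.466e+09) = 93.92 dB(A).

93.9 dB(A)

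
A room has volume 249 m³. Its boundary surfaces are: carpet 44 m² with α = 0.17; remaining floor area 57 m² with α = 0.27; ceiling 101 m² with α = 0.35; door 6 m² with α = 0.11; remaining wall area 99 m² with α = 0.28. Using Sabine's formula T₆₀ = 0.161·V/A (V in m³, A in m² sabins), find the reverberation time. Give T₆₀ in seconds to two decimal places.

0.46 s

Summing Sᵢαᵢ: 44·0.17 + 57·0.27 + 101·0.35 + 6·0.11 + 99·0.28 = 86.60 m².
T₆₀ = 0.161 × 249 / 86.60 = 0.463 s.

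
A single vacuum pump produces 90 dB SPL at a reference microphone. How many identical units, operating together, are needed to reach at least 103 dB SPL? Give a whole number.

20

N identical sources give L₁ + 10·log₁₀ N, so require 10·log₁₀ N ≥ 103 − 90 = 13.0 dB.
N ≥ 10^(13.0/10) = 19.953, so N = 20.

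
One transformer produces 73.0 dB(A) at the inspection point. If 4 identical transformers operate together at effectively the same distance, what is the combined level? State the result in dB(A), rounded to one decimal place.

79.0 dB(A)

L_total = L₁ + 10·log₁₀ N for N identical incoherent sources.
L_total = 73.0 + 10·log₁₀(4) = 73.0 + 6.021 = 79.02 dB(A).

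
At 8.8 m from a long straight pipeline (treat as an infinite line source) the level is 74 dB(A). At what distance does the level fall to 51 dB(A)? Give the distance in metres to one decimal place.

1755.8 m

The 23.0 dB drop corresponds to a distance ratio of 10^(23.0/10) for a line source.
r₂ = 8.8·10^((74−51)/10) = 8.8·10^(23.0/10) = 1755.83 m.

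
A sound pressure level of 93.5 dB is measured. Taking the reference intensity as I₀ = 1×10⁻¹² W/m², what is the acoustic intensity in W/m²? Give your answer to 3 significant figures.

I/I₀ = 10^(93.5/10) = 2.239e+09, so I = 2.239e+09 × 10⁻¹² W/m².

0.00224 W/m²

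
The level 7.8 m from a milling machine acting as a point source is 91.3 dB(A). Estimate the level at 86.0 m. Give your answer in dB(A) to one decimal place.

70.5 dB(A)

For a point source, L₂ = L₁ − 20·log₁₀(r₂/r₁).
L₂ = 91.3 − 20·log₁₀(86.0/7.8) = 91.3 − 20.848 = 70.45 dB(A).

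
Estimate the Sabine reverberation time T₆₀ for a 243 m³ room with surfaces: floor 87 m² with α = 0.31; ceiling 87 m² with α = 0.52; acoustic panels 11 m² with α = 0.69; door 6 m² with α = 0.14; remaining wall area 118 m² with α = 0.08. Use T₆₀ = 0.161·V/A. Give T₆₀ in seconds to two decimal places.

0.43 s

A = Σ Sᵢαᵢ = 87·0.31 + 87·0.52 + 11·0.69 + 6·0.14 + 118·0.08 = 90.08 m².
T₆₀ = 0.161·V/A = 0.161·243/90.08 = 0.434 s.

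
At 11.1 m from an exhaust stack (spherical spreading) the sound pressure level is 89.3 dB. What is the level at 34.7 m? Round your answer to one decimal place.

Spherical spreading from a point source gives a 20·log₁₀(r₂/r₁) drop.
L₂ = 89.3 − 20·log₁₀(34.7/11.1) = 89.3 − 9.900 = 79.40 dB.

79.4 dB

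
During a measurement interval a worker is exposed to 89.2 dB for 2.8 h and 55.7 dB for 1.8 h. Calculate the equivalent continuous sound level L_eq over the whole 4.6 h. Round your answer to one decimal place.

87.0 dB

The energy average is taken in the linear domain: L_eq = 10·log₁₀[(Σ tᵢ·10^(Lᵢ/10))/T], T = 4.6 h.
Σ tᵢ·10^(Lᵢ/10) = 2.8·10^(89.2/10) + 1.8·10^(55.7/10) = 2.330e+09.
L_eq = 10·log₁₀(2.330e+09/4.6) = 87.05 dB.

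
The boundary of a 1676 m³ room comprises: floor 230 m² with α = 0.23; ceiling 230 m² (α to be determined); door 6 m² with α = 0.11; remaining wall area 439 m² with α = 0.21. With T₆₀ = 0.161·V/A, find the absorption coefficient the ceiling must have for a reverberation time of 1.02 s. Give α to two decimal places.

Required total absorption A = 0.161·1676/1.02 = 264.55 m².
Absorption from the other surfaces = 230·0.23 + 6·0.11 + 439·0.21 = 145.75 m², so the ceiling must supply 118.80 m² over 230 m².
α = 118.80/230 = 0.517.

0.52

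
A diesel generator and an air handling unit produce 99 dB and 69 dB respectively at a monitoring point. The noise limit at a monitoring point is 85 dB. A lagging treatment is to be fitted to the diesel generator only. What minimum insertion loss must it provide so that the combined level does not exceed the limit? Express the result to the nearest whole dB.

14 dB

Everything except the diesel generator sums to 10^(69/10) = 7.943e+06 in linear terms, 69.00 dB.
To meet 85 dB overall, the treated diesel generator may contribute at most 10^(85/10) − 7.943e+06 = 3.083e+08, i.e. 84.89 dB.
So the diesel generator must be reduced from 99 to 84.89 dB: IL = 14.11 dB.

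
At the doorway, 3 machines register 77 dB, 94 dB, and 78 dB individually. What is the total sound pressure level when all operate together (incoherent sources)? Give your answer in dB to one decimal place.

Incoherent sources combine by intensity addition: L_total = 10·log₁₀(Σ 10^(L_i/10)).
Σ 10^(L/10) = 10^(77/10) + 10^(94/10) + 10^(78/10) = 2.625e+09.
L_total = 10·log₁₀(2.625e+09) = 94.19 dB.

94.2 dB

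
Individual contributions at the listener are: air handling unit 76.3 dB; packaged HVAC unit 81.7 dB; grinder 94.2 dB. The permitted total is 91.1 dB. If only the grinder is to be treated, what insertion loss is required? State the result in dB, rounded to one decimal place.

Everything except the grinder sums to 10^(76.3/10) + 10^(81.7/10) = 1.906e+08 in linear terms, 82.80 dB.
The limit corresponds to 10^(91.1/10) = 1.288e+09; subtracting the fixed part leaves 1.098e+09 for the grinder, i.e. 90.40 dB.
Required insertion loss = 94.2 − 90.40 = 3.80 dB.

3.8 dB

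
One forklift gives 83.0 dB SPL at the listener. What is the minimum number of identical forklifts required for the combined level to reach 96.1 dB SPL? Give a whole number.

21

Need L₁ + 10·log₁₀ N ≥ 96.1, i.e. log₁₀ N ≥ 1.31.
N ≥ 10^(13.1/10) = 20.417, so N = 21.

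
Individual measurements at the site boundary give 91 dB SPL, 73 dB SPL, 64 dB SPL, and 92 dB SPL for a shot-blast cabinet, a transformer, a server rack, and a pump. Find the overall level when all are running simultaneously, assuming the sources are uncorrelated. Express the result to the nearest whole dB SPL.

95 dB SPL

Incoherent sources combine by intensity addition: L_total = 10·log₁₀(Σ 10^(L_i/10)).
Σ 10^(L/10) = 10^(91/10) + 10^(73/10) + 10^(64/10) + 10^(92/10) = 2.866e+09.
L_total = 10·log₁₀(2.866e+09) = 94.57 dB SPL.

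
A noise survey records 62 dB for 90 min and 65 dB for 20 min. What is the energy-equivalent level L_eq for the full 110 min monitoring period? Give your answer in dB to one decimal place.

62.7 dB

The energy average is taken in the linear domain: L_eq = 10·log₁₀[(Σ tᵢ·10^(Lᵢ/10))/T], T = 110 min.
Σ tᵢ·10^(Lᵢ/10) = 90·10^(62/10) + 20·10^(65/10) = 2.059e+08.
L_eq = 10·log₁₀(2.059e+08/110) = 62.72 dB.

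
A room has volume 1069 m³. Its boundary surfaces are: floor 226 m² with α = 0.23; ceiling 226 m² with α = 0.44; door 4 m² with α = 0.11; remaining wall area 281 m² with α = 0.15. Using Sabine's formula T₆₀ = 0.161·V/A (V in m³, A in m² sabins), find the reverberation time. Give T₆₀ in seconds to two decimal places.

0.89 s

A = Σ Sᵢαᵢ = 226·0.23 + 226·0.44 + 4·0.11 + 281·0.15 = 194.01 m².
T₆₀ = 0.161·V/A = 0.161·1069/194.01 = 0.887 s.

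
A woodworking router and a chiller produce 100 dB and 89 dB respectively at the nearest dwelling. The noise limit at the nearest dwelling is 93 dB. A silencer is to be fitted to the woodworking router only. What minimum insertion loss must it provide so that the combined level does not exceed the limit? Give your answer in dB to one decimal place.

9.2 dB

Fixed contribution from the other source: Σ 10^(L/10) = 10^(89/10) = 7.943e+08 (89.00 dB).
To meet 93 dB overall, the treated woodworking router may contribute at most 10^(93/10) − 7.943e+08 = 1.201e+09, i.e. 90.80 dB.
Required insertion loss = 100 − 90.80 = 9.20 dB.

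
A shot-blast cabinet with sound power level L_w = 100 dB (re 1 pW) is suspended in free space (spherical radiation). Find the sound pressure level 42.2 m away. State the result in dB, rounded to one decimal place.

56.5 dB

The power spreads over a sphere of area 4π·r², so L_p = L_w − 10·log₁₀(4π·r²).
4π·r² = 2.238e+04 m², 10·log₁₀ of that is 43.498 dB.
L_p = 100 − 43.498 = 56.50 dB.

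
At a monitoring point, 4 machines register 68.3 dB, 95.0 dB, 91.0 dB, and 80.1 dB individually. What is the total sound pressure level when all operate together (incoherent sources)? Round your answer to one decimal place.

96.6 dB

Incoherent sources combine by intensity addition: L_total = 10·log₁₀(Σ 10^(L_i/10)).
Σ 10^(L/10) = 10^(68.3/10) + 10^(95.0/10) + 10^(91.0/10) + 10^(80.1/10) = 4.530e+09.
L_total = 10·log₁₀(4.530e+09) = 96.56 dB.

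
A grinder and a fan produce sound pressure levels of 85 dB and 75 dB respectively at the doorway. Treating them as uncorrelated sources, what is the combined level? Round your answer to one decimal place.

85.4 dB

For uncorrelated sources the intensities add, so convert each level to linear form, sum, and take 10·log₁₀ of the total.
Σ 10^(L/10) = 10^(85/10) + 10^(75/10) = 3.479e+08.
L_total = 10·log₁₀(3.479e+08) = 85.41 dB.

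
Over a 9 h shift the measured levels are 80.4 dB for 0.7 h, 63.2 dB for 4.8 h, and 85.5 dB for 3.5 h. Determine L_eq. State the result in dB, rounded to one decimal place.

81.7 dB

The energy average is taken in the linear domain: L_eq = 10·log₁₀[(Σ tᵢ·10^(Lᵢ/10))/T], T = 9 h.
Σ tᵢ·10^(Lᵢ/10) = 0.7·10^(80.4/10) + 4.8·10^(63.2/10) + 3.5·10^(85.5/10) = 1.329e+09.
L_eq = 10·log₁₀(1.329e+09/9) = 81.69 dB.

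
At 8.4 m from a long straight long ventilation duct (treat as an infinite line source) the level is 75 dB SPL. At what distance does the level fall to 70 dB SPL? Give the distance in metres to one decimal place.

26.6 m

For a line source L₁ − L₂ = 10·log₁₀(r₂/r₁), so r₂ = r₁·10^((L₁−L₂)/10).
r₂ = 8.4·10^((75−70)/10) = 8.4·10^(5.0/10) = 26.56 m.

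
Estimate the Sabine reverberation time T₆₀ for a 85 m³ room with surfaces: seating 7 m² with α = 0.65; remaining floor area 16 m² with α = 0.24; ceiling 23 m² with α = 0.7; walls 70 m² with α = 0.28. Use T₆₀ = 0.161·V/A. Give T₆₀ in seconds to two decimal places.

Total absorption A = 7·0.65 + 16·0.24 + 23·0.7 + 70·0.28 = 44.09 m² sabins.
T₆₀ = 0.161·V/A = 0.161·85/44.09 = 0.310 s.

0.31 s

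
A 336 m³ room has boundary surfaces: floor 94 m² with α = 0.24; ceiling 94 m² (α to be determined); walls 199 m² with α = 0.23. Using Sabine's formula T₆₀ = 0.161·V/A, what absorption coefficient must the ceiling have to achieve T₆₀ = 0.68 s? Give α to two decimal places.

0.12

A = 0.161·V/T₆₀ = 0.161·336/0.68 = 79.55 m² sabins.
Absorption from the other surfaces = 94·0.24 + 199·0.23 = 68.33 m², so the ceiling must supply 11.22 m² over 94 m².
α = 11.22/94 = 0.119.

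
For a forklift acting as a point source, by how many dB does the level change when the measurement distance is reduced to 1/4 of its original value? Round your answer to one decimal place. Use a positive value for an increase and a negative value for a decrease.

+12.0 dB

A point source loses 6 dB per doubling of distance; generally ΔL = −20·log₁₀(r₂/r₁).
ΔL = −20·log₁₀(0.25) = +12.04 dB.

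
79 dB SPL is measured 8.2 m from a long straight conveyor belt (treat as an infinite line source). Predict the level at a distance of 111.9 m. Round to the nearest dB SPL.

68 dB SPL

For a line source, L₂ = L₁ − 10·log₁₀(r₂/r₁).
L₂ = 79 − 10·log₁₀(111.9/8.2) = 79 − 11.350 = 67.65 dB SPL.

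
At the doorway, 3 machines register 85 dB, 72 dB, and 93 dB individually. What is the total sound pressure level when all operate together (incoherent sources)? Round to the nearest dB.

94 dB

Incoherent sources combine by intensity addition: L_total = 10·log₁₀(Σ 10^(L_i/10)).
Σ 10^(L/10) = 10^(85/10) + 10^(72/10) + 10^(93/10) = 2.327e+09.
L_total = 10·log₁₀(2.327e+09) = 93.67 dB.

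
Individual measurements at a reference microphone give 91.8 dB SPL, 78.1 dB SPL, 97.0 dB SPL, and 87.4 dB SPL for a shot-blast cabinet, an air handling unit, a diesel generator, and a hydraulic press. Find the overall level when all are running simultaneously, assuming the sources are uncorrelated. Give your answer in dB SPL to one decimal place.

98.5 dB SPL

Incoherent sources combine by intensity addition: L_total = 10·log₁₀(Σ 10^(L_i/10)).
Σ 10^(L/10) = 10^(91.8/10) + 10^(78.1/10) + 10^(97.0/10) + 10^(87.4/10) = 7.140e+09.
L_total = 10·log₁₀(7.140e+09) = 98.54 dB SPL.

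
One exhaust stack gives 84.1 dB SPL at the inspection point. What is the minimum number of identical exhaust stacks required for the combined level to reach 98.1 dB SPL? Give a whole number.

26

The shortfall is 98.1 − 84.1 = 14.0 dB, and N units add 10·log₁₀ N, so need 10·log₁₀ N ≥ 14.0.
N ≥ 10^(14.0/10) = 25.119, so N = 26.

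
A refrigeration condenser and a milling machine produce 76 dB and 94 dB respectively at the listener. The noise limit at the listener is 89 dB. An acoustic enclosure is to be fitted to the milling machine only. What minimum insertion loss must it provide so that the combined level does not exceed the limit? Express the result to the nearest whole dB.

Fixed contribution from the other source: Σ 10^(L/10) = 10^(76/10) = 3.981e+07 (76.00 dB).
To meet 89 dB overall, the treated milling machine may contribute at most 10^(89/10) − 3.981e+07 = 7.545e+08, i.e. 88.78 dB.
Required insertion loss = 94 − 88.78 = 5.22 dB.

5 dB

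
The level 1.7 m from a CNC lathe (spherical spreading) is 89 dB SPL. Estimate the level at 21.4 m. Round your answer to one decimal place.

Spherical spreading from a point source gives a 20·log₁₀(r₂/r₁) drop.
L₂ = 89 − 20·log₁₀(21.4/1.7) = 89 − 21.999 = 67.00 dB SPL.

67.0 dB SPL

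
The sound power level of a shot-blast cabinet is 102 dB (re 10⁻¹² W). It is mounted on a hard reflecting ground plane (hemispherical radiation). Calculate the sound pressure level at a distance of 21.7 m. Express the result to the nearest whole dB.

67 dB

The power spreads over a hemisphere of area 2π·r², so L_p = L_w − 10·log₁₀(2π·r²).
2π·r² = 2959 m², 10·log₁₀ of that is 34.711 dB.
L_p = 102 − 34.711 = 67.29 dB.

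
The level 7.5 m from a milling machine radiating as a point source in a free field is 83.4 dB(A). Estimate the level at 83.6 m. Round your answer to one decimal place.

62.5 dB(A)

For a point source, L₂ = L₁ − 20·log₁₀(r₂/r₁).
L₂ = 83.4 − 20·log₁₀(83.6/7.5) = 83.4 − 20.943 = 62.46 dB(A).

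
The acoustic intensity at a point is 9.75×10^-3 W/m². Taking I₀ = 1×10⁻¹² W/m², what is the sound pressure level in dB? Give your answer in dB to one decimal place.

L = 10·log₁₀(I/I₀) = 10·log₁₀(9.75×10^-3/10⁻¹²) = 10·log₁₀(9.75×10^9).
L = 10·(0.9890 + 9) = 99.89 dB.

99.9 dB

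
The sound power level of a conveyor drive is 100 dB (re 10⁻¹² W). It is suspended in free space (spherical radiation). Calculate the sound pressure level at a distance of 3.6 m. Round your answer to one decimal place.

Free-field spherical radiation: L_p = L_w − 10·log₁₀(4π·r²), r = 3.6 m.
4π·r² = 162.9 m², 10·log₁₀ of that is 22.118 dB.
L_p = 100 − 22.118 = 77.88 dB.

77.9 dB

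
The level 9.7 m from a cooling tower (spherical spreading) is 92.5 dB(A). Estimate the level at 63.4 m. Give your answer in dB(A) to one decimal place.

Point-source attenuation: ΔL = 20·log₁₀(r₂/r₁) = 20·log₁₀(63.4/9.7) = 16.306 dB.
L₂ = 92.5 − 20·log₁₀(63.4/9.7) = 92.5 − 16.306 = 76.19 dB(A).

76.2 dB(A)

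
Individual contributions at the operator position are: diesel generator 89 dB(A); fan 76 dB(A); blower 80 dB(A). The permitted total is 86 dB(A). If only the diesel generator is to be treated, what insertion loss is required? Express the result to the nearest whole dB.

Fixed contribution from the other sources: Σ 10^(L/10) = 10^(76/10) + 10^(80/10) = 1.398e+08 (81.46 dB(A)).
To meet 86 dB(A) overall, the treated diesel generator may contribute at most 10^(86/10) − 1.398e+08 = 2.583e+08, i.e. 84.12 dB(A).
Required insertion loss = 89 − 84.12 = 4.88 dB.

5 dB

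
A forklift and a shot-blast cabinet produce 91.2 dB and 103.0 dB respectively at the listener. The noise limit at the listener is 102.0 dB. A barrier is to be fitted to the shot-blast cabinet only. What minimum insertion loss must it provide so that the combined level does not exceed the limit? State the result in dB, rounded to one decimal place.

1.4 dB

Fixed contribution from the other source: Σ 10^(L/10) = 10^(91.2/10) = 1.318e+09 (91.20 dB).
The limit corresponds to 10^(102.0/10) = 1.585e+10; subtracting the fixed part leaves 1.453e+10 for the shot-blast cabinet, i.e. 101.62 dB.
So the shot-blast cabinet must be reduced from 103.0 to 101.62 dB: IL = 1.38 dB.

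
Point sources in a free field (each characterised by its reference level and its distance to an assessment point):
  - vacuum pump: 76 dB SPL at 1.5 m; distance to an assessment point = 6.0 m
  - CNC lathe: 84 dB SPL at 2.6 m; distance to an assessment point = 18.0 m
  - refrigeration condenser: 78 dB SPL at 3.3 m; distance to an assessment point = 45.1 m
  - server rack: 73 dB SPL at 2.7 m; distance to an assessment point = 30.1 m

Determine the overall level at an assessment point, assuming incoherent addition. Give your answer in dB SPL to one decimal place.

Propagate each source to the receiver with L = L_ref − 20·log₁₀(r/r_ref), then add intensities.
vacuum pump: 76 − 20·log₁₀(6.0/1.5) = 76 − 12.04 = 63.96 dB SPL.
CNC lathe: 84 − 20·log₁₀(18.0/2.6) = 84 − 16.81 = 67.19 dB SPL.
refrigeration condenser: 78 − 20·log₁₀(45.1/3.3) = 78 − 22.71 = 55.29 dB SPL.
server rack: 73 − 20·log₁₀(30.1/2.7) = 73 − 20.94 = 52.06 dB SPL.
Σ 10^(L/10) = 8.227e+06 → L_total = 10·log₁₀(8.227e+06) = 69.15 dB SPL.

69.2 dB SPL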